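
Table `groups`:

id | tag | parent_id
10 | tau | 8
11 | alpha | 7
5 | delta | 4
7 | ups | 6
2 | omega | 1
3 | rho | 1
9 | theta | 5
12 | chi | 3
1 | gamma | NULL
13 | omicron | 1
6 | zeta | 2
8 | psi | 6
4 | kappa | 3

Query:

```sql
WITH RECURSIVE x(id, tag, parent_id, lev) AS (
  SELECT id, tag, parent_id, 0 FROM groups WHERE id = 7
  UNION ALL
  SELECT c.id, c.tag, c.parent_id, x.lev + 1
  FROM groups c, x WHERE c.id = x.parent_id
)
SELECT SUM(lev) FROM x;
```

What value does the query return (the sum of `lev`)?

6

Base: id=7 (ups), parent_id=6, lev 0.
Iteration 1: join on id=6 -> zeta (id 6, parent_id=2, lev 1).
Iteration 2: join on id=2 -> omega (id 2, parent_id=1, lev 2).
Iteration 3: join on id=1 -> gamma (id 1, parent_id=NULL, lev 3).
Iteration 4: parent_id is NULL; no match; recursion stops.
SUM(lev) = 0 + 1 + 2 + 3 = 6.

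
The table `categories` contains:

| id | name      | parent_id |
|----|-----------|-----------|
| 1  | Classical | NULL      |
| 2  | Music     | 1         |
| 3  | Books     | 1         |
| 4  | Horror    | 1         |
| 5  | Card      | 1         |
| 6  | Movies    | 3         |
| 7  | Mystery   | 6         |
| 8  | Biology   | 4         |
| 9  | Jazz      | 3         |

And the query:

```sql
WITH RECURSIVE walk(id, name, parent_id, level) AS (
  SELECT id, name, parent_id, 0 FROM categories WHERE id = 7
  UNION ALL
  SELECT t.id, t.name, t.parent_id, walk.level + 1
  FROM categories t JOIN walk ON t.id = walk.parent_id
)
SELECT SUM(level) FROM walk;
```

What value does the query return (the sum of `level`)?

Base: id=7 (Mystery), parent_id=6, level 0.
Iteration 1: join on id=6 -> Movies (id 6, parent_id=3, level 1).
Iteration 2: join on id=3 -> Books (id 3, parent_id=1, level 2).
Iteration 3: join on id=1 -> Classical (id 1, parent_id=NULL, level 3).
Iteration 4: parent_id is NULL; no match; recursion stops.
SUM(level) = 0 + 1 + 2 + 3 = 6.

6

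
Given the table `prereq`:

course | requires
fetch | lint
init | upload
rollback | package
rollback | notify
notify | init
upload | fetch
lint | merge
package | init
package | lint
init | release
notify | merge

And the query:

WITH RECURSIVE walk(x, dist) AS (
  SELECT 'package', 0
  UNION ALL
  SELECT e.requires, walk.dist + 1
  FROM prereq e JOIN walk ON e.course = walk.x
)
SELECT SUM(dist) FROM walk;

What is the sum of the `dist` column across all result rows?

Base: (package, dist=0).
Iteration 1: edges from {package} -> (init, dist=1), (lint, dist=1).
Iteration 2: edges from {init,lint} -> (merge, dist=2), (release, dist=2), (upload, dist=2).
Iteration 3: edges from {merge,release,upload} -> (fetch, dist=3).
Iteration 4: edges from {fetch} -> (lint, dist=4).
Iteration 5: edges from {lint} -> (merge, dist=5).
Iteration 6: no outgoing edges from {merge}; recursion stops.
SUM(dist) = 0 + 1 + 1 + 2 + 2 + 2 + 3 + 4 + 5 = 20.

20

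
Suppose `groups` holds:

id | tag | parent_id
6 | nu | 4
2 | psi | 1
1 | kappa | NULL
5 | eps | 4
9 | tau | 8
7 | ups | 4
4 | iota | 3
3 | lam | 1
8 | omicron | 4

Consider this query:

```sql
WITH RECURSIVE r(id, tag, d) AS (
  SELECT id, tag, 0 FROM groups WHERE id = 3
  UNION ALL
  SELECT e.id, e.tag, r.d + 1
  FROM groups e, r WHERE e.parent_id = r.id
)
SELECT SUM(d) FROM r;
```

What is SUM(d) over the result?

12

Base: id=3 (lam) at d 0.
Iteration 1: rows with parent_id in {3} -> iota (id 4, d 1).
Iteration 2: rows with parent_id in {4} -> eps (id 5, d 2), nu (id 6, d 2), ups (id 7, d 2), omicron (id 8, d 2).
Iteration 3: rows with parent_id in {5,6,7,8} -> tau (id 9, d 3).
Iteration 4: no rows with parent_id in {9}; recursion stops.
SUM(d) = 0 + 1 + 2 + 2 + 2 + 2 + 3 = 12.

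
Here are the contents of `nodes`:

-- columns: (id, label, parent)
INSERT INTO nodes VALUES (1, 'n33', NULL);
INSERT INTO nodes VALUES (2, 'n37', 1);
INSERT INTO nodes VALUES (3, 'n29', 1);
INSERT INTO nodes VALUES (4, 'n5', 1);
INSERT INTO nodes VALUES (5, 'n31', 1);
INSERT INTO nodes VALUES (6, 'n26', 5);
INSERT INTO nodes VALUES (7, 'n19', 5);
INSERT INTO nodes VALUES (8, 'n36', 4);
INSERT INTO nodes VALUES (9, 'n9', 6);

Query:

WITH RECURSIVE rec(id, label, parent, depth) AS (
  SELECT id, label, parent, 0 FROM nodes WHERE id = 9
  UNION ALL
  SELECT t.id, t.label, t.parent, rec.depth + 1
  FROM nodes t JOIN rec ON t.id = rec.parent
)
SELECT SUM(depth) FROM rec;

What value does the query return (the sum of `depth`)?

Base: id=9 (n9), parent=6, depth 0.
Iteration 1: join on id=6 -> n26 (id 6, parent=5, depth 1).
Iteration 2: join on id=5 -> n31 (id 5, parent=1, depth 2).
Iteration 3: join on id=1 -> n33 (id 1, parent=NULL, depth 3).
Iteration 4: parent is NULL; no match; recursion stops.
SUM(depth) = 0 + 1 + 2 + 3 = 6.

6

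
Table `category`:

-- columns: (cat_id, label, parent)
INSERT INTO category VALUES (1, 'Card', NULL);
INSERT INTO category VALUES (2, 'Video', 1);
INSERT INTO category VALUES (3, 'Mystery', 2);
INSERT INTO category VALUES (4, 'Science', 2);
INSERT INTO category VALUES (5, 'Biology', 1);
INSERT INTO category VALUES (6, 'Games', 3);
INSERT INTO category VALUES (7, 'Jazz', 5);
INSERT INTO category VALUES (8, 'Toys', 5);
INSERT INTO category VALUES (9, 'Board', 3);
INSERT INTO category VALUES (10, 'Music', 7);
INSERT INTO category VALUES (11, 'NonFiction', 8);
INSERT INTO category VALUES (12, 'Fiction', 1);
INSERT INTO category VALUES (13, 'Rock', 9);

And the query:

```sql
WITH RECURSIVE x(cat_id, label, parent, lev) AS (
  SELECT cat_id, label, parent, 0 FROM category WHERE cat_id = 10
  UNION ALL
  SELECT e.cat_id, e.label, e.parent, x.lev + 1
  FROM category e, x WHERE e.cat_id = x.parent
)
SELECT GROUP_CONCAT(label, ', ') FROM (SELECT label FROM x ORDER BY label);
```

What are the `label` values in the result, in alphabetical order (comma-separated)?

Base: cat_id=10 (Music), parent=7, lev 0.
Iteration 1: join on cat_id=7 -> Jazz (id 7, parent=5, lev 1).
Iteration 2: join on cat_id=5 -> Biology (id 5, parent=1, lev 2).
Iteration 3: join on cat_id=1 -> Card (id 1, parent=NULL, lev 3).
Iteration 4: parent is NULL; no match; recursion stops.

Biology, Card, Jazz, Music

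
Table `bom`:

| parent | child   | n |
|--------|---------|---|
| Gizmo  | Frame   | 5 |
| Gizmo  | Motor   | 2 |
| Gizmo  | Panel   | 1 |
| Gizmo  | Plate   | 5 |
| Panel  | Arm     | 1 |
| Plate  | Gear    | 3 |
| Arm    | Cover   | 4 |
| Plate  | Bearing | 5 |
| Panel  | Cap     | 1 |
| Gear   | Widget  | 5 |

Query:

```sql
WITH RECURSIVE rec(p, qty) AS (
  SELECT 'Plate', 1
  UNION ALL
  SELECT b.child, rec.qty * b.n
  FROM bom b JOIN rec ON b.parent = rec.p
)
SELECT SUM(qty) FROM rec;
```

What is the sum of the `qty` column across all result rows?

Base: (Plate, qty=1).
Iteration 1: components of {Plate} -> Bearing = 1*5 = 5, Gear = 1*3 = 3.
Iteration 2: components of {Bearing,Gear} -> Widget = 3*5 = 15.
Iteration 3: no further components; recursion stops.
SUM(qty) = 1 + 3 + 5 + 15 = 24.

24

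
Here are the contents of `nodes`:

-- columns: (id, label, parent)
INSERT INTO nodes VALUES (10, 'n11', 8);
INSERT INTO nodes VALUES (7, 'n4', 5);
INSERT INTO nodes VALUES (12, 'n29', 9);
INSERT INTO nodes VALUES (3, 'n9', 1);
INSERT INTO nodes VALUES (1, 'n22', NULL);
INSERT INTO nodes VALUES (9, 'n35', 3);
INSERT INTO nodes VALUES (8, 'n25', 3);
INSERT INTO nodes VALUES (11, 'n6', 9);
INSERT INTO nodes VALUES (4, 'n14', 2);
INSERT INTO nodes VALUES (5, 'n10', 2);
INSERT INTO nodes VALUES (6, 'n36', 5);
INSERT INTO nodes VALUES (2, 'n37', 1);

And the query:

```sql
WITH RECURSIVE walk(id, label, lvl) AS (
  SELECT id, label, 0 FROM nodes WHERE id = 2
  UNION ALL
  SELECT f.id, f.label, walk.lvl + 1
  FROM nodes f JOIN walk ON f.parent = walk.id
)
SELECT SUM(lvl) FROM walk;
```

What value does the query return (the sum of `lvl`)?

6

Base: id=2 (n37) at lvl 0.
Iteration 1: rows with parent in {2} -> n14 (id 4, lvl 1), n10 (id 5, lvl 1).
Iteration 2: rows with parent in {4,5} -> n36 (id 6, lvl 2), n4 (id 7, lvl 2).
Iteration 3: no rows with parent in {6,7}; recursion stops.
SUM(lvl) = 0 + 1 + 1 + 2 + 2 = 6.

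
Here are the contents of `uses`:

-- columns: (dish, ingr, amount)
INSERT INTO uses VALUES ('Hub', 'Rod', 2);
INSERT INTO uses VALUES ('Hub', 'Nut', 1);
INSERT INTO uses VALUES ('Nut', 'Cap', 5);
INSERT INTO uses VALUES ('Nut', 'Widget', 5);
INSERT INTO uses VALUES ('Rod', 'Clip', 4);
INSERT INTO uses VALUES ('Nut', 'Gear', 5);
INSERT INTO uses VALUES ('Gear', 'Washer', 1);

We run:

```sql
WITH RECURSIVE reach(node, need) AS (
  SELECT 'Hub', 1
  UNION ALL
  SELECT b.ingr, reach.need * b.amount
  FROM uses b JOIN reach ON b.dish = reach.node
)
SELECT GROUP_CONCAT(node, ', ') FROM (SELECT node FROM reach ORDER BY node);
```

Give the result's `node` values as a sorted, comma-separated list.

Base: (Hub, need=1).
Iteration 1: components of {Hub} -> Nut = 1*1 = 1, Rod = 1*2 = 2.
Iteration 2: components of {Nut,Rod} -> Cap = 1*5 = 5, Clip = 2*4 = 8, Gear = 1*5 = 5, Widget = 1*5 = 5.
Iteration 3: components of {Cap,Clip,Gear,Widget} -> Washer = 5*1 = 5.
Iteration 4: no further components; recursion stops.

Cap, Clip, Gear, Hub, Nut, Rod, Washer, Widget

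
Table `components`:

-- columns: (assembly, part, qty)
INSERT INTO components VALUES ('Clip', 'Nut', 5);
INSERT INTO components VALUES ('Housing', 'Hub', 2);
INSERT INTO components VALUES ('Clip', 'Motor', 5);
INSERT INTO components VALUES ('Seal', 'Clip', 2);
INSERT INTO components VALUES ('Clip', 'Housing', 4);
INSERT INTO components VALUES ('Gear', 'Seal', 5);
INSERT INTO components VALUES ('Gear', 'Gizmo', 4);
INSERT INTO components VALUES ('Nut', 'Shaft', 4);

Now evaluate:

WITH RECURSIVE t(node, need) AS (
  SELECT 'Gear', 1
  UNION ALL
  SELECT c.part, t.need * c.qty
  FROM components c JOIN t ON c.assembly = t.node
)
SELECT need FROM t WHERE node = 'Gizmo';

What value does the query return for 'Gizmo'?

4

Base: (Gear, need=1).
Iteration 1: components of {Gear} -> Gizmo = 1*4 = 4, Seal = 1*5 = 5.
Iteration 2: components of {Gizmo,Seal} -> Clip = 5*2 = 10.
Iteration 3: components of {Clip} -> Housing = 10*4 = 40, Motor = 10*5 = 50, Nut = 10*5 = 50.
Iteration 4: components of {Housing,Motor,Nut} -> Hub = 40*2 = 80, Shaft = 50*4 = 200.
Iteration 5: no further components; recursion stops.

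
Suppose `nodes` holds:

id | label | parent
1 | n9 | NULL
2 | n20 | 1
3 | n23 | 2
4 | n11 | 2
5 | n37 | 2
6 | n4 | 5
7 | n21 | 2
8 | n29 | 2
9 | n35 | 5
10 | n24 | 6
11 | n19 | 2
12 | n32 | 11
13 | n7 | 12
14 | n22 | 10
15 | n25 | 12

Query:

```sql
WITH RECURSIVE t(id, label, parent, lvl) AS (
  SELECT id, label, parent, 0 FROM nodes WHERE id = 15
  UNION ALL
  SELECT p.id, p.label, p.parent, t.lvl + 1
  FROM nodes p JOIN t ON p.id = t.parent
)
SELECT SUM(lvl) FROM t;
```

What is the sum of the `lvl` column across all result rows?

Base: id=15 (n25), parent=12, lvl 0.
Iteration 1: join on id=12 -> n32 (id 12, parent=11, lvl 1).
Iteration 2: join on id=11 -> n19 (id 11, parent=2, lvl 2).
Iteration 3: join on id=2 -> n20 (id 2, parent=1, lvl 3).
Iteration 4: join on id=1 -> n9 (id 1, parent=NULL, lvl 4).
Iteration 5: parent is NULL; no match; recursion stops.
SUM(lvl) = 0 + 1 + 2 + 3 + 4 = 10.

10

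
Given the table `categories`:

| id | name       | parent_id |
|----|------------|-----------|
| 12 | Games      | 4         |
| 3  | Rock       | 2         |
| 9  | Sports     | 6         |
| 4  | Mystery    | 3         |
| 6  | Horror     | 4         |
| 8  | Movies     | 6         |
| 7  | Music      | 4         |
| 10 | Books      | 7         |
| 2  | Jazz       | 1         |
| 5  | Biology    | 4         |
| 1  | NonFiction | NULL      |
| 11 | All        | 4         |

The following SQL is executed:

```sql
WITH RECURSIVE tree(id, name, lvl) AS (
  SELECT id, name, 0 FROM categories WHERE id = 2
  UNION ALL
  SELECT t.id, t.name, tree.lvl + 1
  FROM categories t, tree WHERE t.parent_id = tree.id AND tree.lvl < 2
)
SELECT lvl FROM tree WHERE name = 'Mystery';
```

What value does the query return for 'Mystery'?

2

Base: id=2 (Jazz) at lvl 0.
Iteration 1: rows with parent_id in {2} -> Rock (id 3, lvl 1).
Iteration 2: rows with parent_id in {3} -> Mystery (id 4, lvl 2).
Iteration 3: lvl < 2 fails for all current rows; recursion stops.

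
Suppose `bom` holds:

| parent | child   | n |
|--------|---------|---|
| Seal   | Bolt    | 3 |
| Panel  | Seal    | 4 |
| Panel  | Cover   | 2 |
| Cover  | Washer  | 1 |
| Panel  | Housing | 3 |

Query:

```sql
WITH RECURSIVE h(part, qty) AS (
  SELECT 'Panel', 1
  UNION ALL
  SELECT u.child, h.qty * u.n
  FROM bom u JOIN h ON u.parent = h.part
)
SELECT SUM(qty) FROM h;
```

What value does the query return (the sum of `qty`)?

24

Base: (Panel, qty=1).
Iteration 1: components of {Panel} -> Cover = 1*2 = 2, Housing = 1*3 = 3, Seal = 1*4 = 4.
Iteration 2: components of {Cover,Housing,Seal} -> Bolt = 4*3 = 12, Washer = 2*1 = 2.
Iteration 3: no further components; recursion stops.
SUM(qty) = 1 + 4 + 3 + 2 + 12 + 2 = 24.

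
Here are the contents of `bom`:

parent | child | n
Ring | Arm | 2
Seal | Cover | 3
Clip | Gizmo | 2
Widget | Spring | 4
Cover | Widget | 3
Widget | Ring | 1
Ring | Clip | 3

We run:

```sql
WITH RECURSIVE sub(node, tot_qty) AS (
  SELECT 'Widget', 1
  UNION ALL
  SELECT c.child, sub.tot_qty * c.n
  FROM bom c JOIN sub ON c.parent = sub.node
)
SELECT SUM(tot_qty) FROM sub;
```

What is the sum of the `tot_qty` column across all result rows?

17

Base: (Widget, tot_qty=1).
Iteration 1: components of {Widget} -> Ring = 1*1 = 1, Spring = 1*4 = 4.
Iteration 2: components of {Ring,Spring} -> Arm = 1*2 = 2, Clip = 1*3 = 3.
Iteration 3: components of {Arm,Clip} -> Gizmo = 3*2 = 6.
Iteration 4: no further components; recursion stops.
SUM(tot_qty) = 1 + 1 + 4 + 3 + 2 + 6 = 17.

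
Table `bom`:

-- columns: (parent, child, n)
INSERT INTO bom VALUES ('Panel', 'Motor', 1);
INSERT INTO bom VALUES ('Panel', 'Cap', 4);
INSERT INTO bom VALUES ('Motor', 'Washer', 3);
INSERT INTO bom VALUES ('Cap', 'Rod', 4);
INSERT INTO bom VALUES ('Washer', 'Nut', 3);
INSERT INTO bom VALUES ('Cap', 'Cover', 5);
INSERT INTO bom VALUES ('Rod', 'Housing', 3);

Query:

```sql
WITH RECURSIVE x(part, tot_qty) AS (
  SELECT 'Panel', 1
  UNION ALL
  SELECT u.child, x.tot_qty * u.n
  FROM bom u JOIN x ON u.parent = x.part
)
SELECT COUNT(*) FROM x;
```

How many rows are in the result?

Base: (Panel, tot_qty=1).
Iteration 1: components of {Panel} -> Cap = 1*4 = 4, Motor = 1*1 = 1.
Iteration 2: components of {Cap,Motor} -> Cover = 4*5 = 20, Rod = 4*4 = 16, Washer = 1*3 = 3.
Iteration 3: components of {Cover,Rod,Washer} -> Housing = 16*3 = 48, Nut = 3*3 = 9.
Iteration 4: no further components; recursion stops.
Total rows emitted: 8.

8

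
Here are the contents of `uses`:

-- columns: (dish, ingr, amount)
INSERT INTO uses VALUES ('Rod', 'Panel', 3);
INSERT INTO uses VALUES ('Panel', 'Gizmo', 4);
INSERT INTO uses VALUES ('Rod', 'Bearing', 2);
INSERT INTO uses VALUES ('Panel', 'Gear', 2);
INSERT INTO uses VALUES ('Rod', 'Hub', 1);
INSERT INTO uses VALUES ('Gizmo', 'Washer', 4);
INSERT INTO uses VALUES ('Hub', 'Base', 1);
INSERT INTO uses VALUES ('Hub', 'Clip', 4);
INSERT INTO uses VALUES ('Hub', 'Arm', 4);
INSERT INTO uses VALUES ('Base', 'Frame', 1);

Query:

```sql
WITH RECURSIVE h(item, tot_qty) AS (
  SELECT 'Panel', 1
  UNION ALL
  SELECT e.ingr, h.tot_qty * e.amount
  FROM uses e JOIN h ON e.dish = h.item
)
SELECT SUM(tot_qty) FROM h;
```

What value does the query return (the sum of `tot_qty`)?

Base: (Panel, tot_qty=1).
Iteration 1: components of {Panel} -> Gear = 1*2 = 2, Gizmo = 1*4 = 4.
Iteration 2: components of {Gear,Gizmo} -> Washer = 4*4 = 16.
Iteration 3: no further components; recursion stops.
SUM(tot_qty) = 1 + 4 + 2 + 16 = 23.

23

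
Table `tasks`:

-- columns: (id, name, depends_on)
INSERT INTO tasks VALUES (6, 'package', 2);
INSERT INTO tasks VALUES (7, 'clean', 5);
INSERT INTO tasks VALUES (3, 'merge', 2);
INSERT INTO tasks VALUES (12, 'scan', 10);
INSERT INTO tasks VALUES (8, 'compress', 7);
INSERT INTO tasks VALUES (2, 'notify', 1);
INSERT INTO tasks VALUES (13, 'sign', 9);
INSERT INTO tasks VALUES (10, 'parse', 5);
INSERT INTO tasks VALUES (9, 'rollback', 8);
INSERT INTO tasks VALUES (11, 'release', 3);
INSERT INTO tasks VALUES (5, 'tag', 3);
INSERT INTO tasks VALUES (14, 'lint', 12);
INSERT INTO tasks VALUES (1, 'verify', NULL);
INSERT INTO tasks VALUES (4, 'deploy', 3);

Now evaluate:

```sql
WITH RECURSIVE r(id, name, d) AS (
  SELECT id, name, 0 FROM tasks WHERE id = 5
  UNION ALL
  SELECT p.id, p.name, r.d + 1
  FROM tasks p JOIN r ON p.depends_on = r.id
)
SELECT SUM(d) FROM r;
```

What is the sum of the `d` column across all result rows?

Base: id=5 (tag) at d 0.
Iteration 1: rows with depends_on in {5} -> clean (id 7, d 1), parse (id 10, d 1).
Iteration 2: rows with depends_on in {7,10} -> compress (id 8, d 2), scan (id 12, d 2).
Iteration 3: rows with depends_on in {8,12} -> rollback (id 9, d 3), lint (id 14, d 3).
Iteration 4: rows with depends_on in {9,14} -> sign (id 13, d 4).
Iteration 5: no rows with depends_on in {13}; recursion stops.
SUM(d) = 0 + 1 + 1 + 2 + 2 + 3 + 3 + 4 = 16.

16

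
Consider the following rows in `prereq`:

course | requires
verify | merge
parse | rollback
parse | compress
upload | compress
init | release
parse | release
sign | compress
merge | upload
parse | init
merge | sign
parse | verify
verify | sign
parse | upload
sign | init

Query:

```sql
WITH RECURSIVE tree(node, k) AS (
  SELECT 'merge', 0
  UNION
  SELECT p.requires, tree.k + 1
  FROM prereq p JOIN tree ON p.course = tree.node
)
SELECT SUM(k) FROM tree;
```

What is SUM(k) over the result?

9

Base: (merge, k=0).
Iteration 1: edges from {merge} -> (sign, k=1), (upload, k=1).
Iteration 2: edges from {sign,upload} -> (compress, k=2), (init, k=2). [UNION drops 1 duplicate row(s)]
Iteration 3: edges from {compress,init} -> (release, k=3).
Iteration 4: no outgoing edges from {release}; recursion stops.
SUM(k) = 0 + 1 + 1 + 2 + 2 + 3 = 9.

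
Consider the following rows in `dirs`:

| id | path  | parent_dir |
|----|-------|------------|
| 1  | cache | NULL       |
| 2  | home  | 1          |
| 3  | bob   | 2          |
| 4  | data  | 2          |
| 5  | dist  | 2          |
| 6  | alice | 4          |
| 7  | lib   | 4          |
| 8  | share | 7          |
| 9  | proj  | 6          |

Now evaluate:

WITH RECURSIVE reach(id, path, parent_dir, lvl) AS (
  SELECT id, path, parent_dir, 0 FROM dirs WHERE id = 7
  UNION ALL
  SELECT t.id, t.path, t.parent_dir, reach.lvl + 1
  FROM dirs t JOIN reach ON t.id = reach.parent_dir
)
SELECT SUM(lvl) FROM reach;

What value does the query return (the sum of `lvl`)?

6

Base: id=7 (lib), parent_dir=4, lvl 0.
Iteration 1: join on id=4 -> data (id 4, parent_dir=2, lvl 1).
Iteration 2: join on id=2 -> home (id 2, parent_dir=1, lvl 2).
Iteration 3: join on id=1 -> cache (id 1, parent_dir=NULL, lvl 3).
Iteration 4: parent_dir is NULL; no match; recursion stops.
SUM(lvl) = 0 + 1 + 2 + 3 = 6.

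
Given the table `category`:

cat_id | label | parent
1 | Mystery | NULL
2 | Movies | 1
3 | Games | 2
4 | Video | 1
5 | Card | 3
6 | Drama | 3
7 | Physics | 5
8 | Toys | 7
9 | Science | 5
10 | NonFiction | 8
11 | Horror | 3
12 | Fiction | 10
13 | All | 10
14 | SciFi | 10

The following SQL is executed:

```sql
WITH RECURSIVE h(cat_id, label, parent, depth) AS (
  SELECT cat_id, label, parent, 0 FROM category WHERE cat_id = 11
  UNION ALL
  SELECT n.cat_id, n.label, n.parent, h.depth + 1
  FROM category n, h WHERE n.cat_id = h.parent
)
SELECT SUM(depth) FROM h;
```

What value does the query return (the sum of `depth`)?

Base: cat_id=11 (Horror), parent=3, depth 0.
Iteration 1: join on cat_id=3 -> Games (id 3, parent=2, depth 1).
Iteration 2: join on cat_id=2 -> Movies (id 2, parent=1, depth 2).
Iteration 3: join on cat_id=1 -> Mystery (id 1, parent=NULL, depth 3).
Iteration 4: parent is NULL; no match; recursion stops.
SUM(depth) = 0 + 1 + 2 + 3 = 6.

6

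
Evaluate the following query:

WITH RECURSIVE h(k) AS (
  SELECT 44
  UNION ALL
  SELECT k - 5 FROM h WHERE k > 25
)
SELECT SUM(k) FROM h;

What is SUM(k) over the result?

Base: k=44.
Iteration 1: 44 > 25 holds -> k = 44 - 5 = 39.
Iteration 2: 39 > 25 holds -> k = 39 - 5 = 34.
Iteration 3: 34 > 25 holds -> k = 34 - 5 = 29.
Iteration 4: 29 > 25 holds -> k = 29 - 5 = 24.
Iteration 5: 24 > 25 fails; recursion stops.
SUM(k) = 44 + 39 + 34 + 29 + 24 = 170.

170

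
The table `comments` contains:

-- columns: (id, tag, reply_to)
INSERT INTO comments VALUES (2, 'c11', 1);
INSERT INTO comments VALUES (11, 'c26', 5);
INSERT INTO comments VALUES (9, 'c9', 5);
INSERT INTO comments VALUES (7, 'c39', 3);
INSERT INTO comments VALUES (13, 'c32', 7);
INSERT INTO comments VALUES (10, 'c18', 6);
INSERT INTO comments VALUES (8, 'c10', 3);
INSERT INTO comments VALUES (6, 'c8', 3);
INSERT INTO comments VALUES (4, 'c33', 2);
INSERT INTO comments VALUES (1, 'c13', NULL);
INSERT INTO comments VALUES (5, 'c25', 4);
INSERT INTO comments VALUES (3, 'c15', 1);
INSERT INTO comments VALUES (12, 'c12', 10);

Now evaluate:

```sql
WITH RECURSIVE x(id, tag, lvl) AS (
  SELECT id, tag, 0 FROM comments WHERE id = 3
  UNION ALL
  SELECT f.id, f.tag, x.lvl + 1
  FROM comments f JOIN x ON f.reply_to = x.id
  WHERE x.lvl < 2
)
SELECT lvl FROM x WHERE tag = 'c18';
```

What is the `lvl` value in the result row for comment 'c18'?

2

Base: id=3 (c15) at lvl 0.
Iteration 1: rows with reply_to in {3} -> c8 (id 6, lvl 1), c39 (id 7, lvl 1), c10 (id 8, lvl 1).
Iteration 2: rows with reply_to in {6,7,8} -> c18 (id 10, lvl 2), c32 (id 13, lvl 2).
Iteration 3: lvl < 2 fails for all current rows; recursion stops.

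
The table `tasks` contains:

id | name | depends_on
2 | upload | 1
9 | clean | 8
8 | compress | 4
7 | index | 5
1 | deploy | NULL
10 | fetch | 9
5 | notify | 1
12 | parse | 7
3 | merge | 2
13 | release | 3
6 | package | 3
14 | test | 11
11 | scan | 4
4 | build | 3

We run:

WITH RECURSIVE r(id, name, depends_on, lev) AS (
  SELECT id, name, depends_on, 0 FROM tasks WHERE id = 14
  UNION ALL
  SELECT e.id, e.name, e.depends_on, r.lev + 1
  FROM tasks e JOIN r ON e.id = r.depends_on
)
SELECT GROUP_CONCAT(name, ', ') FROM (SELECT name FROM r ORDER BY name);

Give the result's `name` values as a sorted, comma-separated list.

build, deploy, merge, scan, test, upload

Base: id=14 (test), depends_on=11, lev 0.
Iteration 1: join on id=11 -> scan (id 11, depends_on=4, lev 1).
Iteration 2: join on id=4 -> build (id 4, depends_on=3, lev 2).
Iteration 3: join on id=3 -> merge (id 3, depends_on=2, lev 3).
Iteration 4: join on id=2 -> upload (id 2, depends_on=1, lev 4).
Iteration 5: join on id=1 -> deploy (id 1, depends_on=NULL, lev 5).
Iteration 6: depends_on is NULL; no match; recursion stops.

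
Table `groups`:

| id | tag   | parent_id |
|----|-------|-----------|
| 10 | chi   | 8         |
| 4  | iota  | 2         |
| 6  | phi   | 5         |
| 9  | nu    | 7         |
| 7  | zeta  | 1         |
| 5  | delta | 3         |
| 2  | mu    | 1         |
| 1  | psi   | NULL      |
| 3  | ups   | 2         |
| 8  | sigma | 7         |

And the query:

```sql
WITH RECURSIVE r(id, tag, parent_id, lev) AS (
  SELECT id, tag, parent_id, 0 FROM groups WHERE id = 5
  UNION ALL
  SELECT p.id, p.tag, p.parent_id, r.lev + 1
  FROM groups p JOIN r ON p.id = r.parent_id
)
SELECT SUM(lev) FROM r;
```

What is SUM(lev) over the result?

6

Base: id=5 (delta), parent_id=3, lev 0.
Iteration 1: join on id=3 -> ups (id 3, parent_id=2, lev 1).
Iteration 2: join on id=2 -> mu (id 2, parent_id=1, lev 2).
Iteration 3: join on id=1 -> psi (id 1, parent_id=NULL, lev 3).
Iteration 4: parent_id is NULL; no match; recursion stops.
SUM(lev) = 0 + 1 + 2 + 3 = 6.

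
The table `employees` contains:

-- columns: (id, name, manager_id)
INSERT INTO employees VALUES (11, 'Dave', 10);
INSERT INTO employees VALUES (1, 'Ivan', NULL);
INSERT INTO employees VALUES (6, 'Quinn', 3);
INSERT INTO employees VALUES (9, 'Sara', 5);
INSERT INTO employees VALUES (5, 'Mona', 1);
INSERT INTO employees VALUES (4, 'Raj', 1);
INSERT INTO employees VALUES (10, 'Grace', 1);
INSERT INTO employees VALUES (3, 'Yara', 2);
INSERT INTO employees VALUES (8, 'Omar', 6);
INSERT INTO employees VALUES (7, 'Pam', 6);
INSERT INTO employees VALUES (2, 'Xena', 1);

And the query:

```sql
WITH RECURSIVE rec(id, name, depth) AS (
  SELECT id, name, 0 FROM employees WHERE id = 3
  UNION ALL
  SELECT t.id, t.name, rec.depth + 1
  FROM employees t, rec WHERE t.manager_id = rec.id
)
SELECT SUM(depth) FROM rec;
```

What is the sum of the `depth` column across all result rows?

5

Base: id=3 (Yara) at depth 0.
Iteration 1: rows with manager_id in {3} -> Quinn (id 6, depth 1).
Iteration 2: rows with manager_id in {6} -> Pam (id 7, depth 2), Omar (id 8, depth 2).
Iteration 3: no rows with manager_id in {7,8}; recursion stops.
SUM(depth) = 0 + 1 + 2 + 2 = 5.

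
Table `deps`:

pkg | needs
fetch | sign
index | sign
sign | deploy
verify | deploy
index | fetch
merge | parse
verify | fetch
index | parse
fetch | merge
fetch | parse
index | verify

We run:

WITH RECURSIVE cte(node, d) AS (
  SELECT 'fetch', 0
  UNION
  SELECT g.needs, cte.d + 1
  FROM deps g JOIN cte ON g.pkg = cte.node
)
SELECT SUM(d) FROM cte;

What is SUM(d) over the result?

7

Base: (fetch, d=0).
Iteration 1: edges from {fetch} -> (merge, d=1), (parse, d=1), (sign, d=1).
Iteration 2: edges from {merge,parse,sign} -> (deploy, d=2), (parse, d=2).
Iteration 3: no outgoing edges from {deploy,parse}; recursion stops.
SUM(d) = 0 + 1 + 1 + 1 + 2 + 2 = 7.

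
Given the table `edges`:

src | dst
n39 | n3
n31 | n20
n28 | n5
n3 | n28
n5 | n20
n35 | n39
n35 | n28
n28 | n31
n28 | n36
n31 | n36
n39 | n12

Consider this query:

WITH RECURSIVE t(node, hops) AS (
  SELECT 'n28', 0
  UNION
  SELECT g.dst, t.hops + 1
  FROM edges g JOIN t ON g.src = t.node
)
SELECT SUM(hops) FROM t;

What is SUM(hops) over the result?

Base: (n28, hops=0).
Iteration 1: edges from {n28} -> (n31, hops=1), (n36, hops=1), (n5, hops=1).
Iteration 2: edges from {n31,n36,n5} -> (n20, hops=2), (n36, hops=2). [UNION drops 1 duplicate row(s)]
Iteration 3: no outgoing edges from {n20,n36}; recursion stops.
SUM(hops) = 0 + 1 + 1 + 1 + 2 + 2 = 7.

7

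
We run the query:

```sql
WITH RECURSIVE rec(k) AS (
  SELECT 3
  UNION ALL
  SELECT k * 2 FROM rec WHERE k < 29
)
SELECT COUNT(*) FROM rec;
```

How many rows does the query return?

Base: k=3.
Iteration 1: 3 < 29 holds -> k = 3 * 2 = 6.
Iteration 2: 6 < 29 holds -> k = 6 * 2 = 12.
Iteration 3: 12 < 29 holds -> k = 12 * 2 = 24.
Iteration 4: 24 < 29 holds -> k = 24 * 2 = 48.
Iteration 5: 48 < 29 fails; recursion stops.
Total rows emitted: 5.

5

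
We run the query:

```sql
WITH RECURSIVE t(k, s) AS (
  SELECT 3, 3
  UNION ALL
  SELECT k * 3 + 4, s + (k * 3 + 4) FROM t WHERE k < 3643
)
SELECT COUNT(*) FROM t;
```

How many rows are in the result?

Base: k=3, s=3.
Iteration 1: 3 < 3643 holds -> k = 3 * 3 + 4 = 13, s = 3 + 13 = 16.
Iteration 2: 13 < 3643 holds -> k = 13 * 3 + 4 = 43, s = 16 + 43 = 59.
Iteration 3: 43 < 3643 holds -> k = 43 * 3 + 4 = 133, s = 59 + 133 = 192.
Iteration 4: 133 < 3643 holds -> k = 133 * 3 + 4 = 403, s = 192 + 403 = 595.
Iteration 5: 403 < 3643 holds -> k = 403 * 3 + 4 = 1213, s = 595 + 1213 = 1808.
Iteration 6: 1213 < 3643 holds -> k = 1213 * 3 + 4 = 3643, s = 1808 + 3643 = 5451.
Iteration 7: 3643 < 3643 fails; recursion stops.
Total rows emitted: 7.

7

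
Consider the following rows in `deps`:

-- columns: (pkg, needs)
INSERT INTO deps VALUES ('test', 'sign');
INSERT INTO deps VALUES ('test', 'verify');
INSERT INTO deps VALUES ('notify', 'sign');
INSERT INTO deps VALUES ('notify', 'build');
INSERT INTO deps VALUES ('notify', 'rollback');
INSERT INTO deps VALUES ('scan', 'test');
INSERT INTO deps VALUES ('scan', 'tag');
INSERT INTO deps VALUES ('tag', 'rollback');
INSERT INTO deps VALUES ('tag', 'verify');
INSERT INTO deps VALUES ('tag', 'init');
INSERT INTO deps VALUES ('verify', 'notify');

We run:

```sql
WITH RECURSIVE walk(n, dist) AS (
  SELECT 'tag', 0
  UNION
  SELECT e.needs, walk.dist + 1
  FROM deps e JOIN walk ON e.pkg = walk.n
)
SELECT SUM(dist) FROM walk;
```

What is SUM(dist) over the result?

Base: (tag, dist=0).
Iteration 1: edges from {tag} -> (init, dist=1), (rollback, dist=1), (verify, dist=1).
Iteration 2: edges from {init,rollback,verify} -> (notify, dist=2).
Iteration 3: edges from {notify} -> (build, dist=3), (rollback, dist=3), (sign, dist=3).
Iteration 4: no outgoing edges from {build,rollback,sign}; recursion stops.
SUM(dist) = 0 + 1 + 1 + 1 + 2 + 3 + 3 + 3 = 14.

14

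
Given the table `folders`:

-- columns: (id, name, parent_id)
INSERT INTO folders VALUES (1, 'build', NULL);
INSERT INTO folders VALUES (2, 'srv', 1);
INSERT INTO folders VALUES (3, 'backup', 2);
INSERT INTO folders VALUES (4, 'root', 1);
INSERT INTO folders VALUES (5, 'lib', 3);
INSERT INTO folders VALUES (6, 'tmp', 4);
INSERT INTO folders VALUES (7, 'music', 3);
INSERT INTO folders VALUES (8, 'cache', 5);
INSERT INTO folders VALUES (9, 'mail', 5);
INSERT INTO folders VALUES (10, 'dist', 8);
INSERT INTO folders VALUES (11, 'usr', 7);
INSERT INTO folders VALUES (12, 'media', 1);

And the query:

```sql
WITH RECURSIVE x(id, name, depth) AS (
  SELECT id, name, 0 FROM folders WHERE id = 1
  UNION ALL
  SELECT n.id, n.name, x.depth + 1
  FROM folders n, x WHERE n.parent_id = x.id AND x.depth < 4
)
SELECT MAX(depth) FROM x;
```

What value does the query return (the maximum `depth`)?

Base: id=1 (build) at depth 0.
Iteration 1: rows with parent_id in {1} -> srv (id 2, depth 1), root (id 4, depth 1), media (id 12, depth 1).
Iteration 2: rows with parent_id in {2,4,12} -> backup (id 3, depth 2), tmp (id 6, depth 2).
Iteration 3: rows with parent_id in {3,6} -> lib (id 5, depth 3), music (id 7, depth 3).
Iteration 4: rows with parent_id in {5,7} -> cache (id 8, depth 4), mail (id 9, depth 4), usr (id 11, depth 4).
Iteration 5: depth < 4 fails for all current rows; recursion stops.
depth values: 0, 1, 1, 1, 2, 2, 3, 3, 4, 4, 4; the maximum is 4.

4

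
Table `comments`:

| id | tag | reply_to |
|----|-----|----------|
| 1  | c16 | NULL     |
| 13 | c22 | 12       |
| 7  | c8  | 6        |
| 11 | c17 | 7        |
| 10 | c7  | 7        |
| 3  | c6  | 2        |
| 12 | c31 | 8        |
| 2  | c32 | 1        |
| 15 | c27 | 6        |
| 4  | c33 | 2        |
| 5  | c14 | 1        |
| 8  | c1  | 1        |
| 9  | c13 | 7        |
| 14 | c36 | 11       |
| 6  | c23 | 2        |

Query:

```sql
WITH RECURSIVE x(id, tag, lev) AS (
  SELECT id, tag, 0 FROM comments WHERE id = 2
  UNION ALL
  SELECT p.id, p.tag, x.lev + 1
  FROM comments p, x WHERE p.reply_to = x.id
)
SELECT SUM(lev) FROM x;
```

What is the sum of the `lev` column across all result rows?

Base: id=2 (c32) at lev 0.
Iteration 1: rows with reply_to in {2} -> c6 (id 3, lev 1), c33 (id 4, lev 1), c23 (id 6, lev 1).
Iteration 2: rows with reply_to in {3,4,6} -> c8 (id 7, lev 2), c27 (id 15, lev 2).
Iteration 3: rows with reply_to in {7,15} -> c13 (id 9, lev 3), c7 (id 10, lev 3), c17 (id 11, lev 3).
Iteration 4: rows with reply_to in {9,10,11} -> c36 (id 14, lev 4).
Iteration 5: no rows with reply_to in {14}; recursion stops.
SUM(lev) = 0 + 1 + 1 + 1 + 2 + 2 + 3 + 3 + 3 + 4 = 20.

20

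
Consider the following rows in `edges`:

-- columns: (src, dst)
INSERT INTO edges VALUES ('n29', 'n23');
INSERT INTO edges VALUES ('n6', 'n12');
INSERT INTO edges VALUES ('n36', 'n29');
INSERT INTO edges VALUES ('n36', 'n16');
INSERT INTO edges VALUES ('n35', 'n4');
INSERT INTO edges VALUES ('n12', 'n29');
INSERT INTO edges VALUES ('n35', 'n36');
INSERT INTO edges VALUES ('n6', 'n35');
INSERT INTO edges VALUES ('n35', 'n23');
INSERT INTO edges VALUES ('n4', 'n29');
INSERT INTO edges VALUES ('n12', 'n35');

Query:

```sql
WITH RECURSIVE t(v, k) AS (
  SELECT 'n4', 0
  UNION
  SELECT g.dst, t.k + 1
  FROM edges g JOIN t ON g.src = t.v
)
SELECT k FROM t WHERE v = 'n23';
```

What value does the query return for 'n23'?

2

Base: (n4, k=0).
Iteration 1: edges from {n4} -> (n29, k=1).
Iteration 2: edges from {n29} -> (n23, k=2).
Iteration 3: no outgoing edges from {n23}; recursion stops.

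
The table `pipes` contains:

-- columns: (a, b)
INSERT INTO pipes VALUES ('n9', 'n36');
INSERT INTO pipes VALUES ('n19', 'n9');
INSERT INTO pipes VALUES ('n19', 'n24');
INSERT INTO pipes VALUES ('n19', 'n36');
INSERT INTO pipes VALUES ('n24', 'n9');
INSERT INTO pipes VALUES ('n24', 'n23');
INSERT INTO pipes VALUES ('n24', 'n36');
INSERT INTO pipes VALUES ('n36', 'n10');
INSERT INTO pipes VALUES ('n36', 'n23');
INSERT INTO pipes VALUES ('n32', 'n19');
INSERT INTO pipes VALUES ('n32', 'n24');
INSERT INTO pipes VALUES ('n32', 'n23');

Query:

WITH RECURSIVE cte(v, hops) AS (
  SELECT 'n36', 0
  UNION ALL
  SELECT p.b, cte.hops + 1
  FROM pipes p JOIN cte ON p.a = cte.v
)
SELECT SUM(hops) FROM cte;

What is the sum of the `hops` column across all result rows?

Base: (n36, hops=0).
Iteration 1: edges from {n36} -> (n10, hops=1), (n23, hops=1).
Iteration 2: no outgoing edges from {n10,n23}; recursion stops.
SUM(hops) = 0 + 1 + 1 = 2.

2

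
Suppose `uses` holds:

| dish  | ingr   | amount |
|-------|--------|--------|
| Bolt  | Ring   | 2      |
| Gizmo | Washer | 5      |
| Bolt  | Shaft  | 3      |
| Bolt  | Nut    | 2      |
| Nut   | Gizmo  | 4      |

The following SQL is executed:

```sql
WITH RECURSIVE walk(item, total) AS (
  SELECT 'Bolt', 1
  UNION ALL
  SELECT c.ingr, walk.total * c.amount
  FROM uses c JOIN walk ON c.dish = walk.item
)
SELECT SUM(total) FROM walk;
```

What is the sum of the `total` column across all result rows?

56

Base: (Bolt, total=1).
Iteration 1: components of {Bolt} -> Nut = 1*2 = 2, Ring = 1*2 = 2, Shaft = 1*3 = 3.
Iteration 2: components of {Nut,Ring,Shaft} -> Gizmo = 2*4 = 8.
Iteration 3: components of {Gizmo} -> Washer = 8*5 = 40.
Iteration 4: no further components; recursion stops.
SUM(total) = 1 + 2 + 2 + 3 + 8 + 40 = 56.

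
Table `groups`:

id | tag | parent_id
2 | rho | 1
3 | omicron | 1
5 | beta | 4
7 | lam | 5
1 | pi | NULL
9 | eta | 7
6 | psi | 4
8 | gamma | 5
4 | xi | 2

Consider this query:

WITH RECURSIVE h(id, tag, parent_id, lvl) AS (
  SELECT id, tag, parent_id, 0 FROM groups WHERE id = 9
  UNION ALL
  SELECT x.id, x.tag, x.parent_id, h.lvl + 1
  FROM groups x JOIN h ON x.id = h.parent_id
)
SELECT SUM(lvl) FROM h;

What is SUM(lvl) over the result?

Base: id=9 (eta), parent_id=7, lvl 0.
Iteration 1: join on id=7 -> lam (id 7, parent_id=5, lvl 1).
Iteration 2: join on id=5 -> beta (id 5, parent_id=4, lvl 2).
Iteration 3: join on id=4 -> xi (id 4, parent_id=2, lvl 3).
Iteration 4: join on id=2 -> rho (id 2, parent_id=1, lvl 4).
Iteration 5: join on id=1 -> pi (id 1, parent_id=NULL, lvl 5).
Iteration 6: parent_id is NULL; no match; recursion stops.
SUM(lvl) = 0 + 1 + 2 + 3 + 4 + 5 = 15.

15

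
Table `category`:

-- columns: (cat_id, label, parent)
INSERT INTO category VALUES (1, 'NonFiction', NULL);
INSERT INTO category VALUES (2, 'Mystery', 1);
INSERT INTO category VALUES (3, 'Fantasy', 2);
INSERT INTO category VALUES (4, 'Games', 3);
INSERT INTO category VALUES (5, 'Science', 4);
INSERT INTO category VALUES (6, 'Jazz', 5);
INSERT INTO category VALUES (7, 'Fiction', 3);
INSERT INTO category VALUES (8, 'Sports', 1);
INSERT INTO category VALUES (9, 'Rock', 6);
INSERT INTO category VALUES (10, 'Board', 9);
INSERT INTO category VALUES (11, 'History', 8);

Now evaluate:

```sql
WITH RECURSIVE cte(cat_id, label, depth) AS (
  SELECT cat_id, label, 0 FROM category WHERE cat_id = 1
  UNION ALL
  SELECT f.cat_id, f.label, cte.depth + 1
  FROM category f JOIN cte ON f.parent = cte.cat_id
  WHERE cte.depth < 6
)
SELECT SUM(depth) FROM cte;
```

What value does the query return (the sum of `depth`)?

27

Base: cat_id=1 (NonFiction) at depth 0.
Iteration 1: rows with parent in {1} -> Mystery (id 2, depth 1), Sports (id 8, depth 1).
Iteration 2: rows with parent in {2,8} -> Fantasy (id 3, depth 2), History (id 11, depth 2).
Iteration 3: rows with parent in {3,11} -> Games (id 4, depth 3), Fiction (id 7, depth 3).
Iteration 4: rows with parent in {4,7} -> Science (id 5, depth 4).
Iteration 5: rows with parent in {5} -> Jazz (id 6, depth 5).
Iteration 6: rows with parent in {6} -> Rock (id 9, depth 6).
Iteration 7: depth < 6 fails for all current rows; recursion stops.
SUM(depth) = 0 + 1 + 1 + 2 + 2 + 3 + 3 + 4 + 5 + 6 = 27.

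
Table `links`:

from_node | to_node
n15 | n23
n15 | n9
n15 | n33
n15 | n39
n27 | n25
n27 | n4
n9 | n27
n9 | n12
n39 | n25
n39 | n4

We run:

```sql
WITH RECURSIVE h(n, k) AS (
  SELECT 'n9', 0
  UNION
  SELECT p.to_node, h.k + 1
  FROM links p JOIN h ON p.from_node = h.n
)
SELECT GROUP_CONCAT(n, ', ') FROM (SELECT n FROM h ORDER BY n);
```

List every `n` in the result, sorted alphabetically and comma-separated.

Base: (n9, k=0).
Iteration 1: edges from {n9} -> (n12, k=1), (n27, k=1).
Iteration 2: edges from {n12,n27} -> (n25, k=2), (n4, k=2).
Iteration 3: no outgoing edges from {n25,n4}; recursion stops.

n12, n25, n27, n4, n9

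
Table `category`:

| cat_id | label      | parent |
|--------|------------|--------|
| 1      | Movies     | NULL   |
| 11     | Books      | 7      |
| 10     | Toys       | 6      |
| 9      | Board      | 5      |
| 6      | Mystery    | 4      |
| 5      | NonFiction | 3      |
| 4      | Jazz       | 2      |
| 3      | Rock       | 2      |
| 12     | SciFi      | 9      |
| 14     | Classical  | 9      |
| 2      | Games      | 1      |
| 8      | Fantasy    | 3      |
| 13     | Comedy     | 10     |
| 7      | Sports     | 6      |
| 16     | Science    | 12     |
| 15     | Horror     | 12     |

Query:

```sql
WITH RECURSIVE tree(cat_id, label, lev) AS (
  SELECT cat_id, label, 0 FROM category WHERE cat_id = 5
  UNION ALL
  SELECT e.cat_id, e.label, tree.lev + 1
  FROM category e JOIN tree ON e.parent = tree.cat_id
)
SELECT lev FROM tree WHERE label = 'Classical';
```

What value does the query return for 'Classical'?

Base: cat_id=5 (NonFiction) at lev 0.
Iteration 1: rows with parent in {5} -> Board (id 9, lev 1).
Iteration 2: rows with parent in {9} -> SciFi (id 12, lev 2), Classical (id 14, lev 2).
Iteration 3: rows with parent in {12,14} -> Horror (id 15, lev 3), Science (id 16, lev 3).
Iteration 4: no rows with parent in {15,16}; recursion stops.

2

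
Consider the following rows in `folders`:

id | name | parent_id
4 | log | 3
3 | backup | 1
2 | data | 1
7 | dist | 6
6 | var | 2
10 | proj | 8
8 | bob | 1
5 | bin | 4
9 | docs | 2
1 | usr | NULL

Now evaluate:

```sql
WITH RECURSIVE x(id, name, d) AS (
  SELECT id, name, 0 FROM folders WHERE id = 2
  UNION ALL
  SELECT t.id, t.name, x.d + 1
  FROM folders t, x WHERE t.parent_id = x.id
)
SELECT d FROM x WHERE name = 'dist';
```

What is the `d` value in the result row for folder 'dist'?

Base: id=2 (data) at d 0.
Iteration 1: rows with parent_id in {2} -> var (id 6, d 1), docs (id 9, d 1).
Iteration 2: rows with parent_id in {6,9} -> dist (id 7, d 2).
Iteration 3: no rows with parent_id in {7}; recursion stops.

2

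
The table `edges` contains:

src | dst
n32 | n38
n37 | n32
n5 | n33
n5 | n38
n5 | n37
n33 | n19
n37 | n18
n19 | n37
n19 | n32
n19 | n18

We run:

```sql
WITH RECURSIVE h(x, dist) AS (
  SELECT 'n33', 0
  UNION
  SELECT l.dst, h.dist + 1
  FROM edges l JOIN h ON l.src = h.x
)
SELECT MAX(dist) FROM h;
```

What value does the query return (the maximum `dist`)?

Base: (n33, dist=0).
Iteration 1: edges from {n33} -> (n19, dist=1).
Iteration 2: edges from {n19} -> (n18, dist=2), (n32, dist=2), (n37, dist=2).
Iteration 3: edges from {n18,n32,n37} -> (n18, dist=3), (n32, dist=3), (n38, dist=3).
Iteration 4: edges from {n18,n32,n38} -> (n38, dist=4).
Iteration 5: no outgoing edges from {n38}; recursion stops.
dist values: 0, 1, 2, 2, 2, 3, 3, 3, 4; the maximum is 4.

4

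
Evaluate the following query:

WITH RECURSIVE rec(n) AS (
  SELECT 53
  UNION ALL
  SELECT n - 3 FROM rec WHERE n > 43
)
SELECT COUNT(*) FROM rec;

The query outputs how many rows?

5

Base: n=53.
Iteration 1: 53 > 43 holds -> n = 53 - 3 = 50.
Iteration 2: 50 > 43 holds -> n = 50 - 3 = 47.
Iteration 3: 47 > 43 holds -> n = 47 - 3 = 44.
Iteration 4: 44 > 43 holds -> n = 44 - 3 = 41.
Iteration 5: 41 > 43 fails; recursion stops.
Total rows emitted: 5.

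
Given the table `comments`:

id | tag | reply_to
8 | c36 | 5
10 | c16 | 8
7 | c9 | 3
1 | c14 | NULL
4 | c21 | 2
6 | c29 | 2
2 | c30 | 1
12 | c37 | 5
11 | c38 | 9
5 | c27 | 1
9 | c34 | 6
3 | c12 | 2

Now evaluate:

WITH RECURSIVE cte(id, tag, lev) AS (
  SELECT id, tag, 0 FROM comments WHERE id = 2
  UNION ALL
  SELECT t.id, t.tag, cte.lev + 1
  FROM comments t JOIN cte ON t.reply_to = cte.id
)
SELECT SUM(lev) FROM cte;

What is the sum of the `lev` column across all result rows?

10

Base: id=2 (c30) at lev 0.
Iteration 1: rows with reply_to in {2} -> c12 (id 3, lev 1), c21 (id 4, lev 1), c29 (id 6, lev 1).
Iteration 2: rows with reply_to in {3,4,6} -> c9 (id 7, lev 2), c34 (id 9, lev 2).
Iteration 3: rows with reply_to in {7,9} -> c38 (id 11, lev 3).
Iteration 4: no rows with reply_to in {11}; recursion stops.
SUM(lev) = 0 + 1 + 1 + 1 + 2 + 2 + 3 = 10.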